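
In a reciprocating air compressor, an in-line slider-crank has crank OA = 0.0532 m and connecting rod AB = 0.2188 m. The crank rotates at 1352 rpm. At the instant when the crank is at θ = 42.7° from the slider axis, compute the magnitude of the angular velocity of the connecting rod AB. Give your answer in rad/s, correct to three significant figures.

25.7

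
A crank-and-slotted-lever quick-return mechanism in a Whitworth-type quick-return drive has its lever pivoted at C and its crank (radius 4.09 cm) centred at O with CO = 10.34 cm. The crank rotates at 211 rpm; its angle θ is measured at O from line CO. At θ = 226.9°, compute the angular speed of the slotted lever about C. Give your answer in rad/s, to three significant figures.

ω = 22.1 rad/s (from 211 rpm).
Crank pin A relative to C: A = (d + r cosθ, r sinθ); lever angle φ = atan2(r sinθ, d + r cosθ).
Differentiating tanφ: φ̇ = rω(d cosθ + r)/(d² + r² + 2dr cosθ).
d² + r² + 2dr cosθ = |CA|² = 0.00658516 m²;  d cosθ + r = -0.029751 m.
|ω_lever| = |0.0409·22.1·-0.029751| / 0.00658516 = 4.0828 rad/s.

4.08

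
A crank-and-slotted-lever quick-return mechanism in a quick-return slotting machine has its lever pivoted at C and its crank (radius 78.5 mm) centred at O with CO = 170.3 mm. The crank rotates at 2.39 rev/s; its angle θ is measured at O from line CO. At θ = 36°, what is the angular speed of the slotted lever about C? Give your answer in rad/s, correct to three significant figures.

ω = 15.02 rad/s (from 2.39 rev/s).
Crank pin A relative to C: A = (d + r cosθ, r sinθ); lever angle φ = atan2(r sinθ, d + r cosθ).
Differentiating tanφ: φ̇ = rω(d cosθ + r)/(d² + r² + 2dr cosθ).
d² + r² + 2dr cosθ = |CA|² = 0.0567951 m²;  d cosθ + r = +0.21628 m.
|ω_lever| = |0.0785·15.02·+0.21628| / 0.0567951 = 4.4889 rad/s.

4.49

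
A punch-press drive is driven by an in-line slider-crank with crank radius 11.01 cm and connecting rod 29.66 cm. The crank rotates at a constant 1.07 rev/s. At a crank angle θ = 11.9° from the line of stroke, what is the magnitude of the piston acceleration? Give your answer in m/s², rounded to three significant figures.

6.58

ω = 2π·1.07 = 6.723 rad/s
x(θ) = r cosθ + √(L² − r² sin²θ); with ω constant, a = ω²·d²x/dθ².
d²x/dθ² = −r cosθ − r²(cos2θ)/√u − r⁴ sin²2θ/(4u^{3/2}),  u = L² − r² sin²θ = 0.0874561 m².
Substituting r = 0.1101 m, L = 0.2966 m, θ = 11.9°: d²x/dθ² = -0.14547 m.
a = ω²·d²x/dθ² = (6.723)²·(-0.14547) = -6.5751 m/s²;  |a| = 6.5751 m/s².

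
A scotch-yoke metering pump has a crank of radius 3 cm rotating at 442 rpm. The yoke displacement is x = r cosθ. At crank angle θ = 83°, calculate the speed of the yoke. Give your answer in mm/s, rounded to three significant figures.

1380

ω = 46.29 rad/s (from 442 rpm).
x = r cosθ ⇒ ẋ = −rω sinθ.
|v| = rω|sinθ| = 0.03·46.29·|sin 83°| = 1.3782 m/s = 1378.2 mm/s.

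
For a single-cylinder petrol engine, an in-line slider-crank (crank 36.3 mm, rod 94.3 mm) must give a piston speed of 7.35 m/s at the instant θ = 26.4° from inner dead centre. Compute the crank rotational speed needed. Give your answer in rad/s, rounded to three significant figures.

For an in-line slider-crank, |v_piston| = rω|sinθ|·[1 + r cosθ/√(L² − r² sin²θ)].
With r = 0.0363 m, L = 0.0943 m, θ = 26.4°: the bracketed kinematic factor |dx/dθ| = 0.021789 m.
ω = v/|dx/dθ| = 7.35/0.021789 = 337.33 rad/s.

337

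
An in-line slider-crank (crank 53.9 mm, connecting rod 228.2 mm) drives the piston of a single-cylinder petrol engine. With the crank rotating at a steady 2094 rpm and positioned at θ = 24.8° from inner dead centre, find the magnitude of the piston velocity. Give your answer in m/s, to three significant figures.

6.03

ω = 2π·2094/60 = 219.3 rad/s
For an in-line slider-crank, x = r cosθ + √(L² − r² sin²θ), so v = −rω sinθ·[1 + r cosθ/√(L² − r² sin²θ)].
With r = 0.0539 m, L = 0.2282 m, θ = 24.8°: √(L² − r² sin²θ) = 0.22708 m.
v = −0.0539·219.3·0.41945·[1 + 0.0539·0.90778/0.22708] = -6.0259 m/s.
|v| = 6.0259 m/s.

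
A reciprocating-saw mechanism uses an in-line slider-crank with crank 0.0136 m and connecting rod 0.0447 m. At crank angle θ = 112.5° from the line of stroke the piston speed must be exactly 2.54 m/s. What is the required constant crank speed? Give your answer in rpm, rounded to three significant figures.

2200

For an in-line slider-crank, |v_piston| = rω|sinθ|·[1 + r cosθ/√(L² − r² sin²θ)].
With r = 0.0136 m, L = 0.0447 m, θ = 112.5°: the bracketed kinematic factor |dx/dθ| = 0.01104 m.
ω = v/|dx/dθ| = 2.54/0.01104 = 230.06 rad/s.
N = 60ω/(2π) = 2197 rpm.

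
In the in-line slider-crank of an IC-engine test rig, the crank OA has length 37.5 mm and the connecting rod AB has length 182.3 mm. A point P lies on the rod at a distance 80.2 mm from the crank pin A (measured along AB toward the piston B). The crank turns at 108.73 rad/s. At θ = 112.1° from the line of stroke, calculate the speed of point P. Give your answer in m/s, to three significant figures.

3.75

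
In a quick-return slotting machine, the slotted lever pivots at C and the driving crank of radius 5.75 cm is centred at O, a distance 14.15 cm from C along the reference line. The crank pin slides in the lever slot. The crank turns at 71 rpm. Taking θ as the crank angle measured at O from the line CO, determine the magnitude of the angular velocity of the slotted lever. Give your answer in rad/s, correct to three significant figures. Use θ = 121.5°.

0.474

ω = 7.435 rad/s (from 71 rpm).
Crank pin A relative to C: A = (d + r cosθ, r sinθ); lever angle φ = atan2(r sinθ, d + r cosθ).
Differentiating tanφ: φ̇ = rω(d cosθ + r)/(d² + r² + 2dr cosθ).
d² + r² + 2dr cosθ = |CA|² = 0.0148261 m²;  d cosθ + r = -0.016434 m.
|ω_lever| = |0.0575·7.435·-0.016434| / 0.0148261 = 0.47387 rad/s.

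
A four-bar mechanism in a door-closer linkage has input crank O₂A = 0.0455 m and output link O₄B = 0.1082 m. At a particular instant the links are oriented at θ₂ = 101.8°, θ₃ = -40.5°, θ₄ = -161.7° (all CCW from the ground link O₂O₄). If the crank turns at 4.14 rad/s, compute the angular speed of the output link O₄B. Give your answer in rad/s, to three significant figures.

ω₂ = 4.14 rad/s
Differentiating the loop-closure r₂e^{iθ₂}+r₃e^{iθ₃}=r₁+r₄e^{iθ₄} gives r₂ω₂e^{iθ₂}+r₃ω₃e^{iθ₃}=r₄ω₄e^{iθ₄}.
Eliminating the other unknown: ω₄ = r₂ω₂ sin(θ₂−θ₃) / [r₄ sin(θ₄−θ₃)].
Numerator sine = +0.61153; denominator sine = -0.85536.
Result = 0.0455·4.14·(+0.61153) / (0.1082·(-0.85536)) = -1.2447 rad/s; magnitude 1.2447 rad/s.

1.24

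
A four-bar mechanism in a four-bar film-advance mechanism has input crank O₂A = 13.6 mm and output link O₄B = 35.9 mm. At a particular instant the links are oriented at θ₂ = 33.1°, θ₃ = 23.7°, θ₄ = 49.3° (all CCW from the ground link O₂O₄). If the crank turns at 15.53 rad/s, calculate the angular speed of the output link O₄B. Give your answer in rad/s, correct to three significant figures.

ω₂ = 15.53 rad/s
Differentiating the loop-closure r₂e^{iθ₂}+r₃e^{iθ₃}=r₁+r₄e^{iθ₄} gives r₂ω₂e^{iθ₂}+r₃ω₃e^{iθ₃}=r₄ω₄e^{iθ₄}.
Eliminating the other unknown: ω₄ = r₂ω₂ sin(θ₂−θ₃) / [r₄ sin(θ₄−θ₃)].
Numerator sine = +0.16333; denominator sine = +0.43209.
Result = 0.0136·15.53·(+0.16333) / (0.0359·(+0.43209)) = +2.2238 rad/s; magnitude 2.2238 rad/s.

2.22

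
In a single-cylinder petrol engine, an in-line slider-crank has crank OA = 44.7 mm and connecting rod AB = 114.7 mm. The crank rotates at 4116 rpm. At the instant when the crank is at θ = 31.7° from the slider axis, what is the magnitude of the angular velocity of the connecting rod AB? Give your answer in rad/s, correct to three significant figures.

ω = 431 rad/s (converted from 4116 rpm).
The rod makes angle φ with the slider axis where L sinφ = r sinθ; differentiating, L cosφ·φ̇ = r ω cosθ.
L cosφ = √(L² − r² sin²θ) = 0.11227 m.
|ω_rod| = r ω |cosθ| / √(L² − r² sin²θ) = 0.0447·431·0.85081/0.11227 = 146.01 rad/s.

146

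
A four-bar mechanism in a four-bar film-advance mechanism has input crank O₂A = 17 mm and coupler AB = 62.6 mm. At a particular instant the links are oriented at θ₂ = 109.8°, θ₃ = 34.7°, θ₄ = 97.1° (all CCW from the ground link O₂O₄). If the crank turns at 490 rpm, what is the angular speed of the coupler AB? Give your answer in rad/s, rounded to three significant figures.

3.46

ω₂ = 51.31 rad/s (from 490 rpm).
Differentiating the loop-closure r₂e^{iθ₂}+r₃e^{iθ₃}=r₁+r₄e^{iθ₄} gives r₂ω₂e^{iθ₂}+r₃ω₃e^{iθ₃}=r₄ω₄e^{iθ₄}.
Eliminating the other unknown: ω₃ = r₂ω₂ sin(θ₄−θ₂) / [r₃ sin(θ₃−θ₄)].
Numerator sine = -0.21985; denominator sine = -0.88620.
Result = 0.017·51.31·(-0.21985) / (0.0626·(-0.88620)) = +3.4569 rad/s; magnitude 3.4569 rad/s.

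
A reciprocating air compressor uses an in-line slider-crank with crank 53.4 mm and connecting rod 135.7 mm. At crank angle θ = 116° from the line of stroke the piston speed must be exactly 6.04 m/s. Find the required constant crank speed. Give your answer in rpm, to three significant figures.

1470

For an in-line slider-crank, |v_piston| = rω|sinθ|·[1 + r cosθ/√(L² − r² sin²θ)].
With r = 0.0534 m, L = 0.1357 m, θ = 116°: the bracketed kinematic factor |dx/dθ| = 0.039144 m.
ω = v/|dx/dθ| = 6.04/0.039144 = 154.3 rad/s.
N = 60ω/(2π) = 1473.5 rpm.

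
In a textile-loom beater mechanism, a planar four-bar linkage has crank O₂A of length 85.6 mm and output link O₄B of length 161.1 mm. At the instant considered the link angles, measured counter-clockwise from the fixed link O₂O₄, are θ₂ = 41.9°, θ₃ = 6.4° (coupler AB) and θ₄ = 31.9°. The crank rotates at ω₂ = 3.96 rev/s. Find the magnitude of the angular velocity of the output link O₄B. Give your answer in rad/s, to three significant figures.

17.8

ω₂ = 24.88 rad/s (from 3.96 rev/s).
Differentiating the loop-closure r₂e^{iθ₂}+r₃e^{iθ₃}=r₁+r₄e^{iθ₄} gives r₂ω₂e^{iθ₂}+r₃ω₃e^{iθ₃}=r₄ω₄e^{iθ₄}.
Eliminating the other unknown: ω₄ = r₂ω₂ sin(θ₂−θ₃) / [r₄ sin(θ₄−θ₃)].
Numerator sine = +0.58070; denominator sine = +0.43051.
Result = 0.0856·24.88·(+0.58070) / (0.1611·(+0.43051)) = +17.833 rad/s; magnitude 17.833 rad/s.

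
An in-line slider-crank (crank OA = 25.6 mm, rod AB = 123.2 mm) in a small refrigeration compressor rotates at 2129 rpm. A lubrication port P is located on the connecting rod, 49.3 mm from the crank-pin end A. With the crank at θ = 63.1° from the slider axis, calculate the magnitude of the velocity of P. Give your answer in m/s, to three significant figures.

ω = 222.9 rad/s.  Crank-pin speed |V_A| = rω = 5.7075 m/s, perpendicular to OA.
Rod angle: sinφ = −(r/L) sinθ ⇒ φ = -10.679°; ω_rod = −rω cosθ/√(L²−r²sin²θ) = -21.329 rad/s.
V_P = V_A + ω_rod × AP, with AP = 0.0493 m along the rod.
Components: V_Px = −rω sinθ − a·ω_rod·sinφ = -5.2848 m/s;  V_Py = rω cosθ + a·ω_rod·cosφ = +1.5489 m/s.
|V_P| = √(V_Px² + V_Py²) = 5.5071 m/s.

5.51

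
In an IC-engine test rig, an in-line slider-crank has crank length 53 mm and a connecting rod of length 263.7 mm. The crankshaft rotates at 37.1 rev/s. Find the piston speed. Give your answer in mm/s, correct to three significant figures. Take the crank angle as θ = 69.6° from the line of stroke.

12400

ω = 2π·37.1 = 233.1 rad/s
For an in-line slider-crank, x = r cosθ + √(L² − r² sin²θ), so v = −rω sinθ·[1 + r cosθ/√(L² − r² sin²θ)].
With r = 0.053 m, L = 0.2637 m, θ = 69.6°: √(L² − r² sin²θ) = 0.25898 m.
v = −0.053·233.1·0.93728·[1 + 0.053·0.34857/0.25898] = -12.406 m/s.
|v| = 12.406 m/s = 12406 mm/s.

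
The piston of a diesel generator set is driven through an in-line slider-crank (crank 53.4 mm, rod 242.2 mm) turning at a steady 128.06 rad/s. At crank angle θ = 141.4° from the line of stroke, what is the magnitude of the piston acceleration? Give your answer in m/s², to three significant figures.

639

ω = 128.1 rad/s
x(θ) = r cosθ + √(L² − r² sin²θ); with ω constant, a = ω²·d²x/dθ².
d²x/dθ² = −r cosθ − r²(cos2θ)/√u − r⁴ sin²2θ/(4u^{3/2}),  u = L² − r² sin²θ = 0.0575509 m².
Substituting r = 0.0534 m, L = 0.2422 m, θ = 141.4°: d²x/dθ² = +0.03896 m.
a = ω²·d²x/dθ² = (128.1)²·(+0.03896) = +638.91 m/s²;  |a| = 638.91 m/s².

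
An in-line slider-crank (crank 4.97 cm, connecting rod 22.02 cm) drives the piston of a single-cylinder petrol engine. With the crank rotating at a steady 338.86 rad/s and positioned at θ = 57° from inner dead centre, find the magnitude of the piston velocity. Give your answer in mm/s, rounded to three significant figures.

15900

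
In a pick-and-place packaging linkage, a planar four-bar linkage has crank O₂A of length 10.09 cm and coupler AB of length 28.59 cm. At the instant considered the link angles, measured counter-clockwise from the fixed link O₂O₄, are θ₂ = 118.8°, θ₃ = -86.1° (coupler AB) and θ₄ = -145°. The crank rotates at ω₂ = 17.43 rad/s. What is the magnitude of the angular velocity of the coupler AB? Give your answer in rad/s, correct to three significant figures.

7.14

ω₂ = 17.43 rad/s
Differentiating the loop-closure r₂e^{iθ₂}+r₃e^{iθ₃}=r₁+r₄e^{iθ₄} gives r₂ω₂e^{iθ₂}+r₃ω₃e^{iθ₃}=r₄ω₄e^{iθ₄}.
Eliminating the other unknown: ω₃ = r₂ω₂ sin(θ₄−θ₂) / [r₃ sin(θ₃−θ₄)].
Numerator sine = +0.99415; denominator sine = +0.85627.
Result = 0.1009·17.43·(+0.99415) / (0.2859·(+0.85627)) = +7.142 rad/s; magnitude 7.142 rad/s.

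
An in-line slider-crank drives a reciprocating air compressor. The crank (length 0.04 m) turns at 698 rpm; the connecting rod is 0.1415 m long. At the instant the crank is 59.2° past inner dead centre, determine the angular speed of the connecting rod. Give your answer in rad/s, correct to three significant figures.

ω = 73.09 rad/s (converted from 698 rpm).
The rod makes angle φ with the slider axis where L sinφ = r sinθ; differentiating, L cosφ·φ̇ = r ω cosθ.
L cosφ = √(L² − r² sin²θ) = 0.13727 m.
|ω_rod| = r ω |cosθ| / √(L² − r² sin²θ) = 0.04·73.09·0.51204/0.13727 = 10.907 rad/s.

10.9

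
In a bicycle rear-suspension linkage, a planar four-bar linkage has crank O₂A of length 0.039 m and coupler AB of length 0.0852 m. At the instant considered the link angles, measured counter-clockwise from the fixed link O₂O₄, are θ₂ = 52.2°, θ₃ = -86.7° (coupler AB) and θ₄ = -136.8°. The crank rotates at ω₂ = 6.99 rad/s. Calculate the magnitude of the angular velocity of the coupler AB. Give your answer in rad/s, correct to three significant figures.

0.652

ω₂ = 6.99 rad/s
Differentiating the loop-closure r₂e^{iθ₂}+r₃e^{iθ₃}=r₁+r₄e^{iθ₄} gives r₂ω₂e^{iθ₂}+r₃ω₃e^{iθ₃}=r₄ω₄e^{iθ₄}.
Eliminating the other unknown: ω₃ = r₂ω₂ sin(θ₄−θ₂) / [r₃ sin(θ₃−θ₄)].
Numerator sine = +0.15643; denominator sine = +0.76717.
Result = 0.039·6.99·(+0.15643) / (0.0852·(+0.76717)) = +0.65245 rad/s; magnitude 0.65245 rad/s.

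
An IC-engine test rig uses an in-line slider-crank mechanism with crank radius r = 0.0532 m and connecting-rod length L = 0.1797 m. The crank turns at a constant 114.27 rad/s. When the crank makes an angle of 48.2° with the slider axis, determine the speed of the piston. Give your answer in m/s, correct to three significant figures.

ω = 114.3 rad/s
For an in-line slider-crank, x = r cosθ + √(L² − r² sin²θ), so v = −rω sinθ·[1 + r cosθ/√(L² − r² sin²θ)].
With r = 0.0532 m, L = 0.1797 m, θ = 48.2°: √(L² − r² sin²θ) = 0.17527 m.
v = −0.0532·114.3·0.74548·[1 + 0.0532·0.66653/0.17527] = -5.4487 m/s.
|v| = 5.4487 m/s.

5.45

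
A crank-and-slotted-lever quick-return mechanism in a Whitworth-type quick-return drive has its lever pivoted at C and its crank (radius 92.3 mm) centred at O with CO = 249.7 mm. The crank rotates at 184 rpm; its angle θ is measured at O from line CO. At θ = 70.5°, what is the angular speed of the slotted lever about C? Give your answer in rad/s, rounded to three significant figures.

3.62

ω = 19.27 rad/s (from 184 rpm).
Crank pin A relative to C: A = (d + r cosθ, r sinθ); lever angle φ = atan2(r sinθ, d + r cosθ).
Differentiating tanφ: φ̇ = rω(d cosθ + r)/(d² + r² + 2dr cosθ).
d² + r² + 2dr cosθ = |CA|² = 0.0862561 m²;  d cosθ + r = +0.17565 m.
|ω_lever| = |0.0923·19.27·+0.17565| / 0.0862561 = 3.6217 rad/s.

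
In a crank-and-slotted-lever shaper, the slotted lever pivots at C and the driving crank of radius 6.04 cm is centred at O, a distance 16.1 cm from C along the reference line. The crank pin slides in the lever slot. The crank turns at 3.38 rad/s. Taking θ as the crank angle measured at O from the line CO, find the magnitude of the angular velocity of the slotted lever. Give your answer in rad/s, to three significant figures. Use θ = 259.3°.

ω = 3.38 rad/s
Crank pin A relative to C: A = (d + r cosθ, r sinθ); lever angle φ = atan2(r sinθ, d + r cosθ).
Differentiating tanφ: φ̇ = rω(d cosθ + r)/(d² + r² + 2dr cosθ).
d² + r² + 2dr cosθ = |CA|² = 0.0259582 m²;  d cosθ + r = +0.030508 m.
|ω_lever| = |0.0604·3.38·+0.030508| / 0.0259582 = 0.23993 rad/s.

0.240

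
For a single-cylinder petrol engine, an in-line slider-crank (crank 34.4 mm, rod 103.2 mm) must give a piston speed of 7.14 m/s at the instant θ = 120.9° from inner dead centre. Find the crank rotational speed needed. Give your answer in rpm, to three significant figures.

For an in-line slider-crank, |v_piston| = rω|sinθ|·[1 + r cosθ/√(L² − r² sin²θ)].
With r = 0.0344 m, L = 0.1032 m, θ = 120.9°: the bracketed kinematic factor |dx/dθ| = 0.024244 m.
ω = v/|dx/dθ| = 7.14/0.024244 = 294.5 rad/s.
N = 60ω/(2π) = 2812.3 rpm.

2810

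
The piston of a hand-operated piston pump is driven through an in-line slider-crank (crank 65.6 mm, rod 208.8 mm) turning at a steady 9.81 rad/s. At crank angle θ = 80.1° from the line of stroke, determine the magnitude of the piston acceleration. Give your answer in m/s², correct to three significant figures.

0.871

ω = 9.81 rad/s
x(θ) = r cosθ + √(L² − r² sin²θ); with ω constant, a = ω²·d²x/dθ².
d²x/dθ² = −r cosθ − r²(cos2θ)/√u − r⁴ sin²2θ/(4u^{3/2}),  u = L² − r² sin²θ = 0.0394213 m².
Substituting r = 0.0656 m, L = 0.2088 m, θ = 80.1°: d²x/dθ² = +0.0090464 m.
a = ω²·d²x/dθ² = (9.81)²·(+0.0090464) = +0.87059 m/s²;  |a| = 0.87059 m/s².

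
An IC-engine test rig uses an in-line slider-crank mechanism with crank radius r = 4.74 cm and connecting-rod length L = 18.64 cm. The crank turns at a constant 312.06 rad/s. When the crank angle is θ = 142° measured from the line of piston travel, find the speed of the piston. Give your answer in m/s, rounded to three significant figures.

7.26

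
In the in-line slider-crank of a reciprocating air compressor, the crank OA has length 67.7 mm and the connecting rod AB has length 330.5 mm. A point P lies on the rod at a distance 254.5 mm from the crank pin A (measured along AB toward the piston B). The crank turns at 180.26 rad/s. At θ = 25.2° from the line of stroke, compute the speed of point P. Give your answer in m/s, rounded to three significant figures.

ω = 180.3 rad/s.  Crank-pin speed |V_A| = rω = 12.204 m/s, perpendicular to OA.
Rod angle: sinφ = −(r/L) sinθ ⇒ φ = -5.004°; ω_rod = −rω cosθ/√(L²−r²sin²θ) = -33.538 rad/s.
V_P = V_A + ω_rod × AP, with AP = 0.2545 m along the rod.
Components: V_Px = −rω sinθ − a·ω_rod·sinφ = -5.9405 m/s;  V_Py = rω cosθ + a·ω_rod·cosφ = +2.5392 m/s.
|V_P| = √(V_Px² + V_Py²) = 6.4604 m/s.

6.46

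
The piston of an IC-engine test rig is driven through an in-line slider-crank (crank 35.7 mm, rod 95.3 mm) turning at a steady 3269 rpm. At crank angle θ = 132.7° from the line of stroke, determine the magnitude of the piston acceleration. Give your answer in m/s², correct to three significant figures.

2910

ω = 2π·3269/60 = 342.3 rad/s
x(θ) = r cosθ + √(L² − r² sin²θ); with ω constant, a = ω²·d²x/dθ².
d²x/dθ² = −r cosθ − r²(cos2θ)/√u − r⁴ sin²2θ/(4u^{3/2}),  u = L² − r² sin²θ = 0.00839374 m².
Substituting r = 0.0357 m, L = 0.0953 m, θ = 132.7°: d²x/dθ² = +0.024801 m.
a = ω²·d²x/dθ² = (342.3)²·(+0.024801) = +2906.4 m/s²;  |a| = 2906.4 m/s².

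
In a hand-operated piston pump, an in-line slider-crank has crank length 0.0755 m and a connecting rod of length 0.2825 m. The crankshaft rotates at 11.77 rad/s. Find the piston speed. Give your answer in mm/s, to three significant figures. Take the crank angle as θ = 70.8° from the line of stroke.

915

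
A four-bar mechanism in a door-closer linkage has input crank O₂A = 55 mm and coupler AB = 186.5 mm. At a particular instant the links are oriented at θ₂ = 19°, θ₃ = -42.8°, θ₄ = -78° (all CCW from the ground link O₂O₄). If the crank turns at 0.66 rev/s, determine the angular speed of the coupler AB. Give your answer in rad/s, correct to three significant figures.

2.11

ω₂ = 4.147 rad/s (from 0.66 rev/s).
Differentiating the loop-closure r₂e^{iθ₂}+r₃e^{iθ₃}=r₁+r₄e^{iθ₄} gives r₂ω₂e^{iθ₂}+r₃ω₃e^{iθ₃}=r₄ω₄e^{iθ₄}.
Eliminating the other unknown: ω₃ = r₂ω₂ sin(θ₄−θ₂) / [r₃ sin(θ₃−θ₄)].
Numerator sine = -0.99255; denominator sine = +0.57643.
Result = 0.055·4.147·(-0.99255) / (0.1865·(+0.57643)) = -2.1058 rad/s; magnitude 2.1058 rad/s.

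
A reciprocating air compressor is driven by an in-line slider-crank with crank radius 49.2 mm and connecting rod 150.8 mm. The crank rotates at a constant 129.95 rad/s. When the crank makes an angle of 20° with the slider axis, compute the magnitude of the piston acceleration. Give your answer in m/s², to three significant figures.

ω = 129.9 rad/s
x(θ) = r cosθ + √(L² − r² sin²θ); with ω constant, a = ω²·d²x/dθ².
d²x/dθ² = −r cosθ − r²(cos2θ)/√u − r⁴ sin²2θ/(4u^{3/2}),  u = L² − r² sin²θ = 0.0224575 m².
Substituting r = 0.0492 m, L = 0.1508 m, θ = 20°: d²x/dθ² = -0.058787 m.
a = ω²·d²x/dθ² = (129.9)²·(-0.058787) = -992.73 m/s²;  |a| = 992.73 m/s².

993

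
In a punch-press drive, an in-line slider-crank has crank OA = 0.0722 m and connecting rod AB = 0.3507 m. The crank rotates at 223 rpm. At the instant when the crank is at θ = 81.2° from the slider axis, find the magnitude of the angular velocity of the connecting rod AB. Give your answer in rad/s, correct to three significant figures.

ω = 23.35 rad/s (converted from 223 rpm).
The rod makes angle φ with the slider axis where L sinφ = r sinθ; differentiating, L cosφ·φ̇ = r ω cosθ.
L cosφ = √(L² − r² sin²θ) = 0.34337 m.
|ω_rod| = r ω |cosθ| / √(L² − r² sin²θ) = 0.0722·23.35·0.15299/0.34337 = 0.75122 rad/s.

0.751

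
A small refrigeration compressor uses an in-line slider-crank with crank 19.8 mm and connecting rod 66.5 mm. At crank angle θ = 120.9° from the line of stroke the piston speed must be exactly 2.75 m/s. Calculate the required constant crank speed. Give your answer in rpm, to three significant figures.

1840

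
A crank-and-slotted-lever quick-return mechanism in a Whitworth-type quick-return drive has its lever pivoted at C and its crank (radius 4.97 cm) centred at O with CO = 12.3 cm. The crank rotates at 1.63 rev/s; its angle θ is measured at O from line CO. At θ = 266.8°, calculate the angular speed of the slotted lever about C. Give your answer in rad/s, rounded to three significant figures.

ω = 10.24 rad/s (from 1.63 rev/s).
Crank pin A relative to C: A = (d + r cosθ, r sinθ); lever angle φ = atan2(r sinθ, d + r cosθ).
Differentiating tanφ: φ̇ = rω(d cosθ + r)/(d² + r² + 2dr cosθ).
d² + r² + 2dr cosθ = |CA|² = 0.0169166 m²;  d cosθ + r = +0.042834 m.
|ω_lever| = |0.0497·10.24·+0.042834| / 0.0169166 = 1.2888 rad/s.

1.29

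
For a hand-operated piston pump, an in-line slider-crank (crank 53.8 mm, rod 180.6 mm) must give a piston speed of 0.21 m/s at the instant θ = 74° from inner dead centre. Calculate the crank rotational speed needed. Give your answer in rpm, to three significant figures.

35.7

For an in-line slider-crank, |v_piston| = rω|sinθ|·[1 + r cosθ/√(L² − r² sin²θ)].
With r = 0.0538 m, L = 0.1806 m, θ = 74°: the bracketed kinematic factor |dx/dθ| = 0.056148 m.
ω = v/|dx/dθ| = 0.21/0.056148 = 3.7401 rad/s.
N = 60ω/(2π) = 35.716 rpm.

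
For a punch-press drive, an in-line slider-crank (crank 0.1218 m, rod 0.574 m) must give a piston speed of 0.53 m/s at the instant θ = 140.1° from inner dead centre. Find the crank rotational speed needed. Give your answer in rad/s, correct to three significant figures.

For an in-line slider-crank, |v_piston| = rω|sinθ|·[1 + r cosθ/√(L² − r² sin²θ)].
With r = 0.1218 m, L = 0.574 m, θ = 140.1°: the bracketed kinematic factor |dx/dθ| = 0.065291 m.
ω = v/|dx/dθ| = 0.53/0.065291 = 8.1175 rad/s.

8.12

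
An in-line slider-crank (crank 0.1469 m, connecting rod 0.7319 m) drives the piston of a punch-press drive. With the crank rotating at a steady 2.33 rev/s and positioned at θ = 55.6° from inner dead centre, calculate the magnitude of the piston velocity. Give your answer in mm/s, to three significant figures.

1980

ω = 2π·2.33 = 14.64 rad/s
For an in-line slider-crank, x = r cosθ + √(L² − r² sin²θ), so v = −rω sinθ·[1 + r cosθ/√(L² − r² sin²θ)].
With r = 0.1469 m, L = 0.7319 m, θ = 55.6°: √(L² − r² sin²θ) = 0.72179 m.
v = −0.1469·14.64·0.82511·[1 + 0.1469·0.56497/0.72179] = -1.9785 m/s.
|v| = 1.9785 m/s = 1978.5 mm/s.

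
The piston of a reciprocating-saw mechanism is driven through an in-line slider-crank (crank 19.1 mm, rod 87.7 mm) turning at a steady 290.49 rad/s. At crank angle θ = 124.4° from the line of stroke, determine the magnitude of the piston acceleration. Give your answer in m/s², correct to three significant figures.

ω = 290.5 rad/s
x(θ) = r cosθ + √(L² − r² sin²θ); with ω constant, a = ω²·d²x/dθ².
d²x/dθ² = −r cosθ − r²(cos2θ)/√u − r⁴ sin²2θ/(4u^{3/2}),  u = L² − r² sin²θ = 0.00744292 m².
Substituting r = 0.0191 m, L = 0.0877 m, θ = 124.4°: d²x/dθ² = +0.012275 m.
a = ω²·d²x/dθ² = (290.5)²·(+0.012275) = +1035.8 m/s²;  |a| = 1035.8 m/s².

1040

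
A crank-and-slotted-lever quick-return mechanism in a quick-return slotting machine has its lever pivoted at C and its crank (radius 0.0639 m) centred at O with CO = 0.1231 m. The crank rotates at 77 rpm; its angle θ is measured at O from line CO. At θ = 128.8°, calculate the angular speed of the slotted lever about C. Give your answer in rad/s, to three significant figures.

ω = 8.063 rad/s (from 77 rpm).
Crank pin A relative to C: A = (d + r cosθ, r sinθ); lever angle φ = atan2(r sinθ, d + r cosθ).
Differentiating tanφ: φ̇ = rω(d cosθ + r)/(d² + r² + 2dr cosθ).
d² + r² + 2dr cosθ = |CA|² = 0.00937898 m²;  d cosθ + r = -0.013235 m.
|ω_lever| = |0.0639·8.063·-0.013235| / 0.00937898 = 0.72709 rad/s.

0.727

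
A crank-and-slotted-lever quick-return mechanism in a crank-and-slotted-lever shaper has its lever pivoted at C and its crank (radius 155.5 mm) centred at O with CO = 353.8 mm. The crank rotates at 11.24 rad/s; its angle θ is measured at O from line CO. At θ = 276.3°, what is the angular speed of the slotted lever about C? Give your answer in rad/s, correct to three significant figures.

2.10

ω = 11.24 rad/s
Crank pin A relative to C: A = (d + r cosθ, r sinθ); lever angle φ = atan2(r sinθ, d + r cosθ).
Differentiating tanφ: φ̇ = rω(d cosθ + r)/(d² + r² + 2dr cosθ).
d² + r² + 2dr cosθ = |CA|² = 0.161429 m²;  d cosθ + r = +0.19432 m.
|ω_lever| = |0.1555·11.24·+0.19432| / 0.161429 = 2.104 rad/s.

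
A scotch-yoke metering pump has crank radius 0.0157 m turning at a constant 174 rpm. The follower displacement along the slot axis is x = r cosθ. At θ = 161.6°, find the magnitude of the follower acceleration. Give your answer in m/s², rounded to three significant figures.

ω = 18.22 rad/s (from 174 rpm).
x = r cosθ ⇒ ẍ = −rω² cosθ (ω constant).
|a| = rω²|cosθ| = 0.0157·(18.22)²·|cos 161.6°| = 4.9461 m/s².

4.95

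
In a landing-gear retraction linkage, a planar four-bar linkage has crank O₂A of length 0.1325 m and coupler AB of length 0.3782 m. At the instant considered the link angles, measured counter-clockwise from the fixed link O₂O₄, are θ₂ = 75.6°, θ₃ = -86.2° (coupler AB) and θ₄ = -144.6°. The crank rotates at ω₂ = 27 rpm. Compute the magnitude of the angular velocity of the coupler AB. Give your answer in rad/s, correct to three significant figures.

0.751

ω₂ = 2.827 rad/s (from 27 rpm).
Differentiating the loop-closure r₂e^{iθ₂}+r₃e^{iθ₃}=r₁+r₄e^{iθ₄} gives r₂ω₂e^{iθ₂}+r₃ω₃e^{iθ₃}=r₄ω₄e^{iθ₄}.
Eliminating the other unknown: ω₃ = r₂ω₂ sin(θ₄−θ₂) / [r₃ sin(θ₃−θ₄)].
Numerator sine = +0.64546; denominator sine = +0.85173.
Result = 0.1325·2.827·(+0.64546) / (0.3782·(+0.85173)) = +0.75068 rad/s; magnitude 0.75068 rad/s.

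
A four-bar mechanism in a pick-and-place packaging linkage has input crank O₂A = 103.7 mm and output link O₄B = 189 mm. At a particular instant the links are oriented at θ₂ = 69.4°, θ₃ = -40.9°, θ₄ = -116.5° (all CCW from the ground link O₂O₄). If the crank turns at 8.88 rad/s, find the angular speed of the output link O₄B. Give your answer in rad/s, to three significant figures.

4.72

ω₂ = 8.88 rad/s
Differentiating the loop-closure r₂e^{iθ₂}+r₃e^{iθ₃}=r₁+r₄e^{iθ₄} gives r₂ω₂e^{iθ₂}+r₃ω₃e^{iθ₃}=r₄ω₄e^{iθ₄}.
Eliminating the other unknown: ω₄ = r₂ω₂ sin(θ₂−θ₃) / [r₄ sin(θ₄−θ₃)].
Numerator sine = +0.93789; denominator sine = -0.96858.
Result = 0.1037·8.88·(+0.93789) / (0.189·(-0.96858)) = -4.7179 rad/s; magnitude 4.7179 rad/s.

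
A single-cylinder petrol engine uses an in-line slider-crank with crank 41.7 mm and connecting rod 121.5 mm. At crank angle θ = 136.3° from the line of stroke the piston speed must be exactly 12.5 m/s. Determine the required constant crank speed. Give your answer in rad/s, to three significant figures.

583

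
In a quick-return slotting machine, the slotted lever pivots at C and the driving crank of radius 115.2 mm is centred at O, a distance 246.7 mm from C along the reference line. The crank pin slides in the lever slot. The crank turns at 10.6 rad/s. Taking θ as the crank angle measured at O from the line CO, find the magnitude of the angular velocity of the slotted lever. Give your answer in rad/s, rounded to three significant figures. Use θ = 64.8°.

ω = 10.6 rad/s
Crank pin A relative to C: A = (d + r cosθ, r sinθ); lever angle φ = atan2(r sinθ, d + r cosθ).
Differentiating tanφ: φ̇ = rω(d cosθ + r)/(d² + r² + 2dr cosθ).
d² + r² + 2dr cosθ = |CA|² = 0.0983331 m²;  d cosθ + r = +0.22024 m.
|ω_lever| = |0.1152·10.6·+0.22024| / 0.0983331 = 2.735 rad/s.

2.73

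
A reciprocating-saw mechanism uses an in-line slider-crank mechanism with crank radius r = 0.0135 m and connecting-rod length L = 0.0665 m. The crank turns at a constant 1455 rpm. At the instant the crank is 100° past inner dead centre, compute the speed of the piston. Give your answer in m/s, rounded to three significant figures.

1.95

ω = 2π·1455/60 = 152.4 rad/s
For an in-line slider-crank, x = r cosθ + √(L² − r² sin²θ), so v = −rω sinθ·[1 + r cosθ/√(L² − r² sin²θ)].
With r = 0.0135 m, L = 0.0665 m, θ = 100°: √(L² − r² sin²θ) = 0.065157 m.
v = −0.0135·152.4·0.98481·[1 + 0.0135·-0.17365/0.065157] = -1.9528 m/s.
|v| = 1.9528 m/s.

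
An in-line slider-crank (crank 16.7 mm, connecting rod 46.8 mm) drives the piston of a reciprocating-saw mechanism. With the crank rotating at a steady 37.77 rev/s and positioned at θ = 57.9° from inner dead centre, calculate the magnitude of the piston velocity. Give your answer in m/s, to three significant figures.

4.03

ω = 2π·37.8 = 237.3 rad/s
For an in-line slider-crank, x = r cosθ + √(L² − r² sin²θ), so v = −rω sinθ·[1 + r cosθ/√(L² − r² sin²θ)].
With r = 0.0167 m, L = 0.0468 m, θ = 57.9°: √(L² − r² sin²θ) = 0.044611 m.
v = −0.0167·237.3·0.84712·[1 + 0.0167·0.53140/0.044611] = -4.0252 m/s.
|v| = 4.0252 m/s.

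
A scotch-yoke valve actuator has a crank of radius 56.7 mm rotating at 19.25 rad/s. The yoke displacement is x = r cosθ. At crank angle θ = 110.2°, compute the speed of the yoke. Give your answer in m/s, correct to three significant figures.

ω = 19.25 rad/s
x = r cosθ ⇒ ẋ = −rω sinθ.
|v| = rω|sinθ| = 0.0567·19.25·|sin 110.2°| = 1.0243 m/s.

1.02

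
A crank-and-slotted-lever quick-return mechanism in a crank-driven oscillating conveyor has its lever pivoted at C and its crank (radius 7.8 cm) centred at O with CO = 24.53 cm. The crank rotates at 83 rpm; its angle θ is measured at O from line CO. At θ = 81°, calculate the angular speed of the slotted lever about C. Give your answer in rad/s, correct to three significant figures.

ω = 8.692 rad/s (from 83 rpm).
Crank pin A relative to C: A = (d + r cosθ, r sinθ); lever angle φ = atan2(r sinθ, d + r cosθ).
Differentiating tanφ: φ̇ = rω(d cosθ + r)/(d² + r² + 2dr cosθ).
d² + r² + 2dr cosθ = |CA|² = 0.0722423 m²;  d cosθ + r = +0.11637 m.
|ω_lever| = |0.078·8.692·+0.11637| / 0.0722423 = 1.0921 rad/s.

1.09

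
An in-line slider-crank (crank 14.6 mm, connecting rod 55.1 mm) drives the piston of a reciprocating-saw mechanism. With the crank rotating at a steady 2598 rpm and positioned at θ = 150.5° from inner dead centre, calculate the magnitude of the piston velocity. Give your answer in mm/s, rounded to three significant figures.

1500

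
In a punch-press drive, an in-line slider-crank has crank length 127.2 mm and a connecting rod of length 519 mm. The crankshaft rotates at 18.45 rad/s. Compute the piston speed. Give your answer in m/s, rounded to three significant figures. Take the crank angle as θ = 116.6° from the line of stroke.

1.86

ω = 18.45 rad/s
For an in-line slider-crank, x = r cosθ + √(L² − r² sin²θ), so v = −rω sinθ·[1 + r cosθ/√(L² − r² sin²θ)].
With r = 0.1272 m, L = 0.519 m, θ = 116.6°: √(L² − r² sin²θ) = 0.50638 m.
v = −0.1272·18.45·0.89415·[1 + 0.1272·-0.44776/0.50638] = -1.8624 m/s.
|v| = 1.8624 m/s.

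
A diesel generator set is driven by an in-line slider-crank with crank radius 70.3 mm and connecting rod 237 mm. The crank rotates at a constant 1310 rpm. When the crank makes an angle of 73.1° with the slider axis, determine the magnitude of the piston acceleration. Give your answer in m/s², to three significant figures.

47.5

ω = 2π·1310/60 = 137.2 rad/s
x(θ) = r cosθ + √(L² − r² sin²θ); with ω constant, a = ω²·d²x/dθ².
d²x/dθ² = −r cosθ − r²(cos2θ)/√u − r⁴ sin²2θ/(4u^{3/2}),  u = L² − r² sin²θ = 0.0516446 m².
Substituting r = 0.0703 m, L = 0.237 m, θ = 73.1°: d²x/dθ² = -0.002526 m.
a = ω²·d²x/dθ² = (137.2)²·(-0.002526) = -47.537 m/s²;  |a| = 47.537 m/s².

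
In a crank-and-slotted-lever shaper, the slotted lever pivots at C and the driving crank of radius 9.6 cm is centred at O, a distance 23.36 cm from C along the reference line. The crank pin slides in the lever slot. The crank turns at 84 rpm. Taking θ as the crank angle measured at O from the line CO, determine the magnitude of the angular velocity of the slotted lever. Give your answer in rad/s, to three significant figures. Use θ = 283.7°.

1.72

ω = 8.796 rad/s (from 84 rpm).
Crank pin A relative to C: A = (d + r cosθ, r sinθ); lever angle φ = atan2(r sinθ, d + r cosθ).
Differentiating tanφ: φ̇ = rω(d cosθ + r)/(d² + r² + 2dr cosθ).
d² + r² + 2dr cosθ = |CA|² = 0.0744074 m²;  d cosθ + r = +0.15133 m.
|ω_lever| = |0.096·8.796·+0.15133| / 0.0744074 = 1.7174 rad/s.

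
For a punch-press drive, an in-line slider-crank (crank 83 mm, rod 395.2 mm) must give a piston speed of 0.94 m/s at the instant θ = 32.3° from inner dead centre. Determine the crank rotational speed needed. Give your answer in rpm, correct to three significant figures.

172

For an in-line slider-crank, |v_piston| = rω|sinθ|·[1 + r cosθ/√(L² − r² sin²θ)].
With r = 0.083 m, L = 0.3952 m, θ = 32.3°: the bracketed kinematic factor |dx/dθ| = 0.052275 m.
ω = v/|dx/dθ| = 0.94/0.052275 = 17.982 rad/s.
N = 60ω/(2π) = 171.72 rpm.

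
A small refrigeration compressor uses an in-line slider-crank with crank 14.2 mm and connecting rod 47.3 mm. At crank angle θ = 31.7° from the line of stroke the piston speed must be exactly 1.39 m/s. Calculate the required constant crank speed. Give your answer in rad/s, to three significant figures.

148

For an in-line slider-crank, |v_piston| = rω|sinθ|·[1 + r cosθ/√(L² − r² sin²θ)].
With r = 0.0142 m, L = 0.0473 m, θ = 31.7°: the bracketed kinematic factor |dx/dθ| = 0.0093918 m.
ω = v/|dx/dθ| = 1.39/0.0093918 = 148 rad/s.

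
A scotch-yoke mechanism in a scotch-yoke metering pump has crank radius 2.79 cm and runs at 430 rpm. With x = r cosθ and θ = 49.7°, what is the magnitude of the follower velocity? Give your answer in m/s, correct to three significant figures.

ω = 45.03 rad/s (from 430 rpm).
x = r cosθ ⇒ ẋ = −rω sinθ.
|v| = rω|sinθ| = 0.0279·45.03·|sin 49.7°| = 0.95816 m/s.

0.958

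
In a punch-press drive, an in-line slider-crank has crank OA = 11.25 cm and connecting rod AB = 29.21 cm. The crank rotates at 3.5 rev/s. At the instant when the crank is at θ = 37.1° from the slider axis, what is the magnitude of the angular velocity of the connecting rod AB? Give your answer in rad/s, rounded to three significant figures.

ω = 21.99 rad/s (converted from 3.5 rev/s).
The rod makes angle φ with the slider axis where L sinφ = r sinθ; differentiating, L cosφ·φ̇ = r ω cosθ.
L cosφ = √(L² − r² sin²θ) = 0.28411 m.
|ω_rod| = r ω |cosθ| / √(L² − r² sin²θ) = 0.1125·21.99·0.79758/0.28411 = 6.9453 rad/s.

6.95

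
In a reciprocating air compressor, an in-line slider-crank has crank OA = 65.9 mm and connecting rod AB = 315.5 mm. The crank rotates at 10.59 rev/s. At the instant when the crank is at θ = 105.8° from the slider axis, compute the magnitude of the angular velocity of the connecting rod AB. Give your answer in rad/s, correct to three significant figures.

ω = 66.54 rad/s (converted from 10.59 rev/s).
The rod makes angle φ with the slider axis where L sinφ = r sinθ; differentiating, L cosφ·φ̇ = r ω cosθ.
L cosφ = √(L² − r² sin²θ) = 0.30906 m.
|ω_rod| = r ω |cosθ| / √(L² − r² sin²θ) = 0.0659·66.54·0.27228/0.30906 = 3.8631 rad/s.

3.86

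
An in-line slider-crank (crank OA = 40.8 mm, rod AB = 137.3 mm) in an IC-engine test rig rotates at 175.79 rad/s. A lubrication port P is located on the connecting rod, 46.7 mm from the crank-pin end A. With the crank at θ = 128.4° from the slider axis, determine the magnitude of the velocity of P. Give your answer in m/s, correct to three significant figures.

ω = 175.8 rad/s.  Crank-pin speed |V_A| = rω = 7.1722 m/s, perpendicular to OA.
Rod angle: sinφ = −(r/L) sinθ ⇒ φ = -13.467°; ω_rod = −rω cosθ/√(L²−r²sin²θ) = +33.365 rad/s.
V_P = V_A + ω_rod × AP, with AP = 0.0467 m along the rod.
Components: V_Px = −rω sinθ − a·ω_rod·sinφ = -5.258 m/s;  V_Py = rω cosθ + a·ω_rod·cosφ = -2.9397 m/s.
|V_P| = √(V_Px² + V_Py²) = 6.024 m/s.

6.02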